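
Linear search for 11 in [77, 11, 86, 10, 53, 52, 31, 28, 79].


i=0: 77!=11
i=1: 11==11 found!

Found at 1, 2 comps


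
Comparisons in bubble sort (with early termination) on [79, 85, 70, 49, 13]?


Algorithm: bubble sort (with early termination)
Input: [79, 85, 70, 49, 13]
Sorted: [13, 49, 70, 79, 85]

10


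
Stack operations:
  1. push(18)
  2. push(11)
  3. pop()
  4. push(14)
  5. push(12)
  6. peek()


push(18) -> [18]
push(11) -> [18, 11]
pop()->11, [18]
push(14) -> [18, 14]
push(12) -> [18, 14, 12]
peek()->12

Final stack: [18, 14, 12]


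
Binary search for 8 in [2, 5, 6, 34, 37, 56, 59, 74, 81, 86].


Step 1: lo=0, hi=9, mid=4, val=37
Step 2: lo=0, hi=3, mid=1, val=5
Step 3: lo=2, hi=3, mid=2, val=6
Step 4: lo=3, hi=3, mid=3, val=34

Not found


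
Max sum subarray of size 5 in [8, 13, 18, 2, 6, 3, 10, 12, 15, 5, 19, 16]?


[0:5]: 47
[1:6]: 42
[2:7]: 39
[3:8]: 33
[4:9]: 46
[5:10]: 45
[6:11]: 61
[7:12]: 67

Max: 67 at [7:12]


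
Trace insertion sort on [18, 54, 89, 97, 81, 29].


Initial: [18, 54, 89, 97, 81, 29]
Insert 54: [18, 54, 89, 97, 81, 29]
Insert 89: [18, 54, 89, 97, 81, 29]
Insert 97: [18, 54, 89, 97, 81, 29]
Insert 81: [18, 54, 81, 89, 97, 29]
Insert 29: [18, 29, 54, 81, 89, 97]

Sorted: [18, 29, 54, 81, 89, 97]


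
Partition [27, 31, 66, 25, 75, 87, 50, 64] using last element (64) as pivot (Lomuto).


Pivot: 64
  27 <= 64: advance i (no swap)
  31 <= 64: advance i (no swap)
  25 <= 64: swap -> [27, 31, 25, 66, 75, 87, 50, 64]
  50 <= 64: swap -> [27, 31, 25, 50, 75, 87, 66, 64]
Place pivot at 4: [27, 31, 25, 50, 64, 87, 66, 75]

Partitioned: [27, 31, 25, 50, 64, 87, 66, 75]


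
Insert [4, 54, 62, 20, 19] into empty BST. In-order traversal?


Insert 4: root
Insert 54: R from 4
Insert 62: R from 4 -> R from 54
Insert 20: R from 4 -> L from 54
Insert 19: R from 4 -> L from 54 -> L from 20

In-order: [4, 19, 20, 54, 62]


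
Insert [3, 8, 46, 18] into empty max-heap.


Insert 3: [3]
Insert 8: [8, 3]
Insert 46: [46, 3, 8]
Insert 18: [46, 18, 8, 3]

Final heap: [46, 18, 8, 3]


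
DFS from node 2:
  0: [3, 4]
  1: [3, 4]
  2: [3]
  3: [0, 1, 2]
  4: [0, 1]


Visit 2, push [3]
Visit 3, push [1, 0]
Visit 0, push [4]
Visit 4, push [1]
Visit 1, push []

DFS order: [2, 3, 0, 4, 1]


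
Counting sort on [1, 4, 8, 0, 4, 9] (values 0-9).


Input: [1, 4, 8, 0, 4, 9]
Counts: [1, 1, 0, 0, 2, 0, 0, 0, 1, 1]

Sorted: [0, 1, 4, 4, 8, 9]


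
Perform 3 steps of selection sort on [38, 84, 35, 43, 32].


Initial: [38, 84, 35, 43, 32]
Step 1: min=32 at 4
  Swap: [32, 84, 35, 43, 38]
Step 2: min=35 at 2
  Swap: [32, 35, 84, 43, 38]
Step 3: min=38 at 4
  Swap: [32, 35, 38, 43, 84]

After 3 steps: [32, 35, 38, 43, 84]


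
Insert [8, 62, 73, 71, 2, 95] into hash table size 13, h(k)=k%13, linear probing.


Insert 8: h=8 -> slot 8
Insert 62: h=10 -> slot 10
Insert 73: h=8, 1 probes -> slot 9
Insert 71: h=6 -> slot 6
Insert 2: h=2 -> slot 2
Insert 95: h=4 -> slot 4

Table: [None, None, 2, None, 95, None, 71, None, 8, 73, 62, None, None]


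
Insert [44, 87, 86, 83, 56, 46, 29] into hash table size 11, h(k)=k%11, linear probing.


Insert 44: h=0 -> slot 0
Insert 87: h=10 -> slot 10
Insert 86: h=9 -> slot 9
Insert 83: h=6 -> slot 6
Insert 56: h=1 -> slot 1
Insert 46: h=2 -> slot 2
Insert 29: h=7 -> slot 7

Table: [44, 56, 46, None, None, None, 83, 29, None, 86, 87]


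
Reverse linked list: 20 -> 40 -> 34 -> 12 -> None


Step 1: curr=20, set curr.next=prev(None) | reversed so far: 20
Step 2: curr=40, set curr.next=prev(20) | reversed so far: 40 -> 20
Step 3: curr=34, set curr.next=prev(40) | reversed so far: 34 -> 40 -> 20
Step 4: curr=12, set curr.next=prev(34) | reversed so far: 12 -> 34 -> 40 -> 20

12 -> 34 -> 40 -> 20 -> None


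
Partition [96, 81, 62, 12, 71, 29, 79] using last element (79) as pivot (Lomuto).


Pivot: 79
  62 <= 79: swap -> [62, 81, 96, 12, 71, 29, 79]
  12 <= 79: swap -> [62, 12, 96, 81, 71, 29, 79]
  71 <= 79: swap -> [62, 12, 71, 81, 96, 29, 79]
  29 <= 79: swap -> [62, 12, 71, 29, 96, 81, 79]
Place pivot at 4: [62, 12, 71, 29, 79, 81, 96]

Partitioned: [62, 12, 71, 29, 79, 81, 96]


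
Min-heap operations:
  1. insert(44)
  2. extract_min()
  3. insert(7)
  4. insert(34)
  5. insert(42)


insert(44) -> [44]
extract_min()->44, []
insert(7) -> [7]
insert(34) -> [7, 34]
insert(42) -> [7, 34, 42]

Final heap: [7, 34, 42]


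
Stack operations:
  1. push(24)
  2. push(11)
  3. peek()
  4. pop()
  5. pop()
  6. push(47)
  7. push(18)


push(24) -> [24]
push(11) -> [24, 11]
peek()->11
pop()->11, [24]
pop()->24, []
push(47) -> [47]
push(18) -> [47, 18]

Final stack: [47, 18]


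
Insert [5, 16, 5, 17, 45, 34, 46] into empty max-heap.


Insert 5: [5]
Insert 16: [16, 5]
Insert 5: [16, 5, 5]
Insert 17: [17, 16, 5, 5]
Insert 45: [45, 17, 5, 5, 16]
Insert 34: [45, 17, 34, 5, 16, 5]
Insert 46: [46, 17, 45, 5, 16, 5, 34]

Final heap: [46, 17, 45, 5, 16, 5, 34]


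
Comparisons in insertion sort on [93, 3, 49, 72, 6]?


Algorithm: insertion sort
Input: [93, 3, 49, 72, 6]
Sorted: [3, 6, 49, 72, 93]

9


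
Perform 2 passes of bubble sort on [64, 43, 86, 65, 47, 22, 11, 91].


Initial: [64, 43, 86, 65, 47, 22, 11, 91]
Pass 1: [43, 64, 65, 47, 22, 11, 86, 91] (5 swaps)
Pass 2: [43, 64, 47, 22, 11, 65, 86, 91] (3 swaps)

After 2 passes: [43, 64, 47, 22, 11, 65, 86, 91]


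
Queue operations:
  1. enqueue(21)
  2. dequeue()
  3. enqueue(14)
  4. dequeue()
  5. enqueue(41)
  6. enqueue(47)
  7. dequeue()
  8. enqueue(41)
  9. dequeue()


enqueue(21) -> [21]
dequeue()->21, []
enqueue(14) -> [14]
dequeue()->14, []
enqueue(41) -> [41]
enqueue(47) -> [41, 47]
dequeue()->41, [47]
enqueue(41) -> [47, 41]
dequeue()->47, [41]

Final queue: [41]


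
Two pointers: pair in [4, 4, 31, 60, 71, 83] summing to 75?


lo=0(4)+hi=5(83)=87
lo=0(4)+hi=4(71)=75

Yes: 4+71=75


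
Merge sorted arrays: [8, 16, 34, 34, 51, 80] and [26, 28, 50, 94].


Take 8 from A
Take 16 from A
Take 26 from B
Take 28 from B
Take 34 from A
Take 34 from A
Take 50 from B
Take 51 from A
Take 80 from A

Merged: [8, 16, 26, 28, 34, 34, 50, 51, 80, 94]


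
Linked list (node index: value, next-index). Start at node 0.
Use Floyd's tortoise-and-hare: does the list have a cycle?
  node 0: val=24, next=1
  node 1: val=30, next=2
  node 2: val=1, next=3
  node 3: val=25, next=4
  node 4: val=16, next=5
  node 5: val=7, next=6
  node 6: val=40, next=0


Floyd's tortoise (slow, +1) and hare (fast, +2):
  init: slow=0, fast=0
  step 1: slow=1, fast=2
  step 2: slow=2, fast=4
  step 3: slow=3, fast=6
  step 4: slow=4, fast=1
  step 5: slow=5, fast=3
  step 6: slow=6, fast=5
  step 7: slow=0, fast=0
  slow == fast at node 0: cycle detected

Cycle: yes


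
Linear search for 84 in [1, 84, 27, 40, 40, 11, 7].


i=0: 1!=84
i=1: 84==84 found!

Found at 1, 2 comps


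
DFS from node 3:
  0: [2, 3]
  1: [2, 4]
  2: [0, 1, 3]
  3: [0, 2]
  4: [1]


Visit 3, push [2, 0]
Visit 0, push [2]
Visit 2, push [1]
Visit 1, push [4]
Visit 4, push []

DFS order: [3, 0, 2, 1, 4]


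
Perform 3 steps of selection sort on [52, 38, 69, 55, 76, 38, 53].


Initial: [52, 38, 69, 55, 76, 38, 53]
Step 1: min=38 at 1
  Swap: [38, 52, 69, 55, 76, 38, 53]
Step 2: min=38 at 5
  Swap: [38, 38, 69, 55, 76, 52, 53]
Step 3: min=52 at 5
  Swap: [38, 38, 52, 55, 76, 69, 53]

After 3 steps: [38, 38, 52, 55, 76, 69, 53]


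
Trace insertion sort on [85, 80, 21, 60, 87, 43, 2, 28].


Initial: [85, 80, 21, 60, 87, 43, 2, 28]
Insert 80: [80, 85, 21, 60, 87, 43, 2, 28]
Insert 21: [21, 80, 85, 60, 87, 43, 2, 28]
Insert 60: [21, 60, 80, 85, 87, 43, 2, 28]
Insert 87: [21, 60, 80, 85, 87, 43, 2, 28]
Insert 43: [21, 43, 60, 80, 85, 87, 2, 28]
Insert 2: [2, 21, 43, 60, 80, 85, 87, 28]
Insert 28: [2, 21, 28, 43, 60, 80, 85, 87]

Sorted: [2, 21, 28, 43, 60, 80, 85, 87]


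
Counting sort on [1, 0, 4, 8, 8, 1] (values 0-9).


Input: [1, 0, 4, 8, 8, 1]
Counts: [1, 2, 0, 0, 1, 0, 0, 0, 2, 0]

Sorted: [0, 1, 1, 4, 8, 8]


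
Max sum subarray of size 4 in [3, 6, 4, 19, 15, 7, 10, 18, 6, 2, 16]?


[0:4]: 32
[1:5]: 44
[2:6]: 45
[3:7]: 51
[4:8]: 50
[5:9]: 41
[6:10]: 36
[7:11]: 42

Max: 51 at [3:7]


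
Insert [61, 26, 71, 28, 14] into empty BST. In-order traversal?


Insert 61: root
Insert 26: L from 61
Insert 71: R from 61
Insert 28: L from 61 -> R from 26
Insert 14: L from 61 -> L from 26

In-order: [14, 26, 28, 61, 71]


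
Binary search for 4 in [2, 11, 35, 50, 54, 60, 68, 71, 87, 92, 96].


Step 1: lo=0, hi=10, mid=5, val=60
Step 2: lo=0, hi=4, mid=2, val=35
Step 3: lo=0, hi=1, mid=0, val=2
Step 4: lo=1, hi=1, mid=1, val=11

Not found


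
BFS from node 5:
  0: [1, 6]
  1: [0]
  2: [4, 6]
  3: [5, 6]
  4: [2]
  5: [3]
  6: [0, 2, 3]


Visit 5, enqueue [3]
Visit 3, enqueue [6]
Visit 6, enqueue [0, 2]
Visit 0, enqueue [1]
Visit 2, enqueue [4]
Visit 1, enqueue []
Visit 4, enqueue []

BFS order: [5, 3, 6, 0, 2, 1, 4]


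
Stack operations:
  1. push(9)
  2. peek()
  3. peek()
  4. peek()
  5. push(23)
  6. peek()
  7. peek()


push(9) -> [9]
peek()->9
peek()->9
peek()->9
push(23) -> [9, 23]
peek()->23
peek()->23

Final stack: [9, 23]


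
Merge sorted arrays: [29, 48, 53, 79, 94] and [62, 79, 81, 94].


Take 29 from A
Take 48 from A
Take 53 from A
Take 62 from B
Take 79 from A
Take 79 from B
Take 81 from B
Take 94 from A

Merged: [29, 48, 53, 62, 79, 79, 81, 94, 94]


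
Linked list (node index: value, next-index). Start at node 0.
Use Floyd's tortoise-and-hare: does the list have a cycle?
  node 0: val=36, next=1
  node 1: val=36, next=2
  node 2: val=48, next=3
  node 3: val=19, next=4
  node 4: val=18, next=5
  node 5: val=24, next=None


Floyd's tortoise (slow, +1) and hare (fast, +2):
  init: slow=0, fast=0
  step 1: slow=1, fast=2
  step 2: slow=2, fast=4
  step 3: fast 4->5->None, no cycle

Cycle: no


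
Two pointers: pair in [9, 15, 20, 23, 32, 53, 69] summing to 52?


lo=0(9)+hi=6(69)=78
lo=0(9)+hi=5(53)=62
lo=0(9)+hi=4(32)=41
lo=1(15)+hi=4(32)=47
lo=2(20)+hi=4(32)=52

Yes: 20+32=52


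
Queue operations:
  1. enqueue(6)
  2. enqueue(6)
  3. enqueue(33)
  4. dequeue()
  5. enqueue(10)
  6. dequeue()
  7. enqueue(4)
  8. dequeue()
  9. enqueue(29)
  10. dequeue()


enqueue(6) -> [6]
enqueue(6) -> [6, 6]
enqueue(33) -> [6, 6, 33]
dequeue()->6, [6, 33]
enqueue(10) -> [6, 33, 10]
dequeue()->6, [33, 10]
enqueue(4) -> [33, 10, 4]
dequeue()->33, [10, 4]
enqueue(29) -> [10, 4, 29]
dequeue()->10, [4, 29]

Final queue: [4, 29]


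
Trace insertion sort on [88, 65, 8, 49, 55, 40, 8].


Initial: [88, 65, 8, 49, 55, 40, 8]
Insert 65: [65, 88, 8, 49, 55, 40, 8]
Insert 8: [8, 65, 88, 49, 55, 40, 8]
Insert 49: [8, 49, 65, 88, 55, 40, 8]
Insert 55: [8, 49, 55, 65, 88, 40, 8]
Insert 40: [8, 40, 49, 55, 65, 88, 8]
Insert 8: [8, 8, 40, 49, 55, 65, 88]

Sorted: [8, 8, 40, 49, 55, 65, 88]


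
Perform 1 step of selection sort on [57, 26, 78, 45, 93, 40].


Initial: [57, 26, 78, 45, 93, 40]
Step 1: min=26 at 1
  Swap: [26, 57, 78, 45, 93, 40]

After 1 step: [26, 57, 78, 45, 93, 40]


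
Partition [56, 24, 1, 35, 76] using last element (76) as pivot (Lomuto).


Pivot: 76
  56 <= 76: advance i (no swap)
  24 <= 76: advance i (no swap)
  1 <= 76: advance i (no swap)
  35 <= 76: advance i (no swap)
Place pivot at 4: [56, 24, 1, 35, 76]

Partitioned: [56, 24, 1, 35, 76]


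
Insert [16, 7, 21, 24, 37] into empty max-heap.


Insert 16: [16]
Insert 7: [16, 7]
Insert 21: [21, 7, 16]
Insert 24: [24, 21, 16, 7]
Insert 37: [37, 24, 16, 7, 21]

Final heap: [37, 24, 16, 7, 21]


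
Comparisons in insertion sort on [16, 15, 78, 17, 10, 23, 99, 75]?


Algorithm: insertion sort
Input: [16, 15, 78, 17, 10, 23, 99, 75]
Sorted: [10, 15, 16, 17, 23, 75, 78, 99]

14


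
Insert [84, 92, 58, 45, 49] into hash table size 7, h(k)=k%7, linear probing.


Insert 84: h=0 -> slot 0
Insert 92: h=1 -> slot 1
Insert 58: h=2 -> slot 2
Insert 45: h=3 -> slot 3
Insert 49: h=0, 4 probes -> slot 4

Table: [84, 92, 58, 45, 49, None, None]


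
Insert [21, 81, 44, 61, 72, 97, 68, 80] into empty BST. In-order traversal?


Insert 21: root
Insert 81: R from 21
Insert 44: R from 21 -> L from 81
Insert 61: R from 21 -> L from 81 -> R from 44
Insert 72: R from 21 -> L from 81 -> R from 44 -> R from 61
Insert 97: R from 21 -> R from 81
Insert 68: R from 21 -> L from 81 -> R from 44 -> R from 61 -> L from 72
Insert 80: R from 21 -> L from 81 -> R from 44 -> R from 61 -> R from 72

In-order: [21, 44, 61, 68, 72, 80, 81, 97]


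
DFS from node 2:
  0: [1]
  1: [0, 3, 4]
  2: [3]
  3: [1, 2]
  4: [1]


Visit 2, push [3]
Visit 3, push [1]
Visit 1, push [4, 0]
Visit 0, push []
Visit 4, push []

DFS order: [2, 3, 1, 0, 4]


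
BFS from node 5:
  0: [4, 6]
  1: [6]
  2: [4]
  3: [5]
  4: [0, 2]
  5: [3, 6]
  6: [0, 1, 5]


Visit 5, enqueue [3, 6]
Visit 3, enqueue []
Visit 6, enqueue [0, 1]
Visit 0, enqueue [4]
Visit 1, enqueue []
Visit 4, enqueue [2]
Visit 2, enqueue []

BFS order: [5, 3, 6, 0, 1, 4, 2]


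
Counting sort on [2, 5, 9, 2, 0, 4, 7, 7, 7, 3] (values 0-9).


Input: [2, 5, 9, 2, 0, 4, 7, 7, 7, 3]
Counts: [1, 0, 2, 1, 1, 1, 0, 3, 0, 1]

Sorted: [0, 2, 2, 3, 4, 5, 7, 7, 7, 9]


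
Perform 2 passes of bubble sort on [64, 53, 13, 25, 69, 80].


Initial: [64, 53, 13, 25, 69, 80]
Pass 1: [53, 13, 25, 64, 69, 80] (3 swaps)
Pass 2: [13, 25, 53, 64, 69, 80] (2 swaps)

After 2 passes: [13, 25, 53, 64, 69, 80]


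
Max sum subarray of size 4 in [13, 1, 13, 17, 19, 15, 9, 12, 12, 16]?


[0:4]: 44
[1:5]: 50
[2:6]: 64
[3:7]: 60
[4:8]: 55
[5:9]: 48
[6:10]: 49

Max: 64 at [2:6]


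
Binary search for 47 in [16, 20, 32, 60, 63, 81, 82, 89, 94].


Step 1: lo=0, hi=8, mid=4, val=63
Step 2: lo=0, hi=3, mid=1, val=20
Step 3: lo=2, hi=3, mid=2, val=32
Step 4: lo=3, hi=3, mid=3, val=60

Not found


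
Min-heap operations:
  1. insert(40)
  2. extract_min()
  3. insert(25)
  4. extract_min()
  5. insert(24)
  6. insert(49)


insert(40) -> [40]
extract_min()->40, []
insert(25) -> [25]
extract_min()->25, []
insert(24) -> [24]
insert(49) -> [24, 49]

Final heap: [24, 49]


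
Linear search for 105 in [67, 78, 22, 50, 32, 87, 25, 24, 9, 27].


i=0: 67!=105
i=1: 78!=105
i=2: 22!=105
i=3: 50!=105
i=4: 32!=105
i=5: 87!=105
i=6: 25!=105
i=7: 24!=105
i=8: 9!=105
i=9: 27!=105

Not found, 10 comps


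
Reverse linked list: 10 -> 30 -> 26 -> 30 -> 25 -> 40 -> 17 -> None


Step 1: curr=10, set curr.next=prev(None) | reversed so far: 10
Step 2: curr=30, set curr.next=prev(10) | reversed so far: 30 -> 10
Step 3: curr=26, set curr.next=prev(30) | reversed so far: 26 -> 30 -> 10
Step 4: curr=30, set curr.next=prev(26) | reversed so far: 30 -> 26 -> 30 -> 10
Step 5: curr=25, set curr.next=prev(30) | reversed so far: 25 -> 30 -> 26 -> 30 -> 10
Step 6: curr=40, set curr.next=prev(25) | reversed so far: 40 -> 25 -> 30 -> 26 -> 30 -> 10
Step 7: curr=17, set curr.next=prev(40) | reversed so far: 17 -> 40 -> 25 -> 30 -> 26 -> 30 -> 10

17 -> 40 -> 25 -> 30 -> 26 -> 30 -> 10 -> None


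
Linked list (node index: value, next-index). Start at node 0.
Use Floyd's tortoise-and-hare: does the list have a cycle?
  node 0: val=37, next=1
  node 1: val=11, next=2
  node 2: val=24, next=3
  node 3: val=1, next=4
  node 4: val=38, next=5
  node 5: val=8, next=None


Floyd's tortoise (slow, +1) and hare (fast, +2):
  init: slow=0, fast=0
  step 1: slow=1, fast=2
  step 2: slow=2, fast=4
  step 3: fast 4->5->None, no cycle

Cycle: no


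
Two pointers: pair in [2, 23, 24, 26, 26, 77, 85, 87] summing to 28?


lo=0(2)+hi=7(87)=89
lo=0(2)+hi=6(85)=87
lo=0(2)+hi=5(77)=79
lo=0(2)+hi=4(26)=28

Yes: 2+26=28


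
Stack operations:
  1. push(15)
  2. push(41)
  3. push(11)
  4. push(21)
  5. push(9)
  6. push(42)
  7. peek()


push(15) -> [15]
push(41) -> [15, 41]
push(11) -> [15, 41, 11]
push(21) -> [15, 41, 11, 21]
push(9) -> [15, 41, 11, 21, 9]
push(42) -> [15, 41, 11, 21, 9, 42]
peek()->42

Final stack: [15, 41, 11, 21, 9, 42]


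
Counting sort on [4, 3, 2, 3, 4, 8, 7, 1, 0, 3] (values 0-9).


Input: [4, 3, 2, 3, 4, 8, 7, 1, 0, 3]
Counts: [1, 1, 1, 3, 2, 0, 0, 1, 1, 0]

Sorted: [0, 1, 2, 3, 3, 3, 4, 4, 7, 8]


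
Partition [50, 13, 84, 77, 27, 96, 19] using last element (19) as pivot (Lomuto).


Pivot: 19
  13 <= 19: swap -> [13, 50, 84, 77, 27, 96, 19]
Place pivot at 1: [13, 19, 84, 77, 27, 96, 50]

Partitioned: [13, 19, 84, 77, 27, 96, 50]


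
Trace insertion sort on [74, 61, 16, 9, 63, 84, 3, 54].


Initial: [74, 61, 16, 9, 63, 84, 3, 54]
Insert 61: [61, 74, 16, 9, 63, 84, 3, 54]
Insert 16: [16, 61, 74, 9, 63, 84, 3, 54]
Insert 9: [9, 16, 61, 74, 63, 84, 3, 54]
Insert 63: [9, 16, 61, 63, 74, 84, 3, 54]
Insert 84: [9, 16, 61, 63, 74, 84, 3, 54]
Insert 3: [3, 9, 16, 61, 63, 74, 84, 54]
Insert 54: [3, 9, 16, 54, 61, 63, 74, 84]

Sorted: [3, 9, 16, 54, 61, 63, 74, 84]


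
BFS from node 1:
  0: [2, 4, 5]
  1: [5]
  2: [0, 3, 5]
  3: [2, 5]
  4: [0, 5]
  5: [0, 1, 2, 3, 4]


Visit 1, enqueue [5]
Visit 5, enqueue [0, 2, 3, 4]
Visit 0, enqueue []
Visit 2, enqueue []
Visit 3, enqueue []
Visit 4, enqueue []

BFS order: [1, 5, 0, 2, 3, 4]


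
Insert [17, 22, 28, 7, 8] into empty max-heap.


Insert 17: [17]
Insert 22: [22, 17]
Insert 28: [28, 17, 22]
Insert 7: [28, 17, 22, 7]
Insert 8: [28, 17, 22, 7, 8]

Final heap: [28, 17, 22, 7, 8]


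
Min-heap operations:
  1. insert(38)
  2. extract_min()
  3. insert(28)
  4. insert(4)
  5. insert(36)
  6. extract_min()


insert(38) -> [38]
extract_min()->38, []
insert(28) -> [28]
insert(4) -> [4, 28]
insert(36) -> [4, 28, 36]
extract_min()->4, [28, 36]

Final heap: [28, 36]


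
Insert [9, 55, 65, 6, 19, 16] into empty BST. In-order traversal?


Insert 9: root
Insert 55: R from 9
Insert 65: R from 9 -> R from 55
Insert 6: L from 9
Insert 19: R from 9 -> L from 55
Insert 16: R from 9 -> L from 55 -> L from 19

In-order: [6, 9, 16, 19, 55, 65]


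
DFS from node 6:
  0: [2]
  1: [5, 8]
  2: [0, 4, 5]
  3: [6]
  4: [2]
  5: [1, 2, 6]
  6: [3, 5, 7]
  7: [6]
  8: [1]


Visit 6, push [7, 5, 3]
Visit 3, push []
Visit 5, push [2, 1]
Visit 1, push [8]
Visit 8, push []
Visit 2, push [4, 0]
Visit 0, push []
Visit 4, push []
Visit 7, push []

DFS order: [6, 3, 5, 1, 8, 2, 0, 4, 7]


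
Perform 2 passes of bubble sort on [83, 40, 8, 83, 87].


Initial: [83, 40, 8, 83, 87]
Pass 1: [40, 8, 83, 83, 87] (2 swaps)
Pass 2: [8, 40, 83, 83, 87] (1 swaps)

After 2 passes: [8, 40, 83, 83, 87]


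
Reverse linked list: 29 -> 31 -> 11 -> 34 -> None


Step 1: curr=29, set curr.next=prev(None) | reversed so far: 29
Step 2: curr=31, set curr.next=prev(29) | reversed so far: 31 -> 29
Step 3: curr=11, set curr.next=prev(31) | reversed so far: 11 -> 31 -> 29
Step 4: curr=34, set curr.next=prev(11) | reversed so far: 34 -> 11 -> 31 -> 29

34 -> 11 -> 31 -> 29 -> None


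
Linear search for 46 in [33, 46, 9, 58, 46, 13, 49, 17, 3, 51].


i=0: 33!=46
i=1: 46==46 found!

Found at 1, 2 comps


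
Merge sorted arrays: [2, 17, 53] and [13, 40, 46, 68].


Take 2 from A
Take 13 from B
Take 17 from A
Take 40 from B
Take 46 from B
Take 53 from A

Merged: [2, 13, 17, 40, 46, 53, 68]


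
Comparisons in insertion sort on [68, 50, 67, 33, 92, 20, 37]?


Algorithm: insertion sort
Input: [68, 50, 67, 33, 92, 20, 37]
Sorted: [20, 33, 37, 50, 67, 68, 92]

17


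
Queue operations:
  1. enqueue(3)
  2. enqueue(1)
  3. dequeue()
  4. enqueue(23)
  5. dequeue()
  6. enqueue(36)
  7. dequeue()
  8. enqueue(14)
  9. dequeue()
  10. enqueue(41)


enqueue(3) -> [3]
enqueue(1) -> [3, 1]
dequeue()->3, [1]
enqueue(23) -> [1, 23]
dequeue()->1, [23]
enqueue(36) -> [23, 36]
dequeue()->23, [36]
enqueue(14) -> [36, 14]
dequeue()->36, [14]
enqueue(41) -> [14, 41]

Final queue: [14, 41]


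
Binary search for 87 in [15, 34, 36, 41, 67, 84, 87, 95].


Step 1: lo=0, hi=7, mid=3, val=41
Step 2: lo=4, hi=7, mid=5, val=84
Step 3: lo=6, hi=7, mid=6, val=87

Found at index 6


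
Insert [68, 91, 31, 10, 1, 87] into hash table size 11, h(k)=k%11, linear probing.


Insert 68: h=2 -> slot 2
Insert 91: h=3 -> slot 3
Insert 31: h=9 -> slot 9
Insert 10: h=10 -> slot 10
Insert 1: h=1 -> slot 1
Insert 87: h=10, 1 probes -> slot 0

Table: [87, 1, 68, 91, None, None, None, None, None, 31, 10]


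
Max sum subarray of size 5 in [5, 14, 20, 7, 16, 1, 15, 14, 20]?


[0:5]: 62
[1:6]: 58
[2:7]: 59
[3:8]: 53
[4:9]: 66

Max: 66 at [4:9]


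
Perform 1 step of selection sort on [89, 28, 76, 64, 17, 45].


Initial: [89, 28, 76, 64, 17, 45]
Step 1: min=17 at 4
  Swap: [17, 28, 76, 64, 89, 45]

After 1 step: [17, 28, 76, 64, 89, 45]


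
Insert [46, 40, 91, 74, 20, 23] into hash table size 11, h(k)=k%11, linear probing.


Insert 46: h=2 -> slot 2
Insert 40: h=7 -> slot 7
Insert 91: h=3 -> slot 3
Insert 74: h=8 -> slot 8
Insert 20: h=9 -> slot 9
Insert 23: h=1 -> slot 1

Table: [None, 23, 46, 91, None, None, None, 40, 74, 20, None]


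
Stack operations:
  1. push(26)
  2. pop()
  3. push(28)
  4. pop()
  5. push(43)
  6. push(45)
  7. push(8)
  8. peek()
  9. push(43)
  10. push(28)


push(26) -> [26]
pop()->26, []
push(28) -> [28]
pop()->28, []
push(43) -> [43]
push(45) -> [43, 45]
push(8) -> [43, 45, 8]
peek()->8
push(43) -> [43, 45, 8, 43]
push(28) -> [43, 45, 8, 43, 28]

Final stack: [43, 45, 8, 43, 28]


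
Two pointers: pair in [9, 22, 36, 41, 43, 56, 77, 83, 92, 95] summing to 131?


lo=0(9)+hi=9(95)=104
lo=1(22)+hi=9(95)=117
lo=2(36)+hi=9(95)=131

Yes: 36+95=131


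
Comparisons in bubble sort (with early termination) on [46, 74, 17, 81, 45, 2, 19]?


Algorithm: bubble sort (with early termination)
Input: [46, 74, 17, 81, 45, 2, 19]
Sorted: [2, 17, 19, 45, 46, 74, 81]

21


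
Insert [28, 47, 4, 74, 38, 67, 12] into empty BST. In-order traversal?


Insert 28: root
Insert 47: R from 28
Insert 4: L from 28
Insert 74: R from 28 -> R from 47
Insert 38: R from 28 -> L from 47
Insert 67: R from 28 -> R from 47 -> L from 74
Insert 12: L from 28 -> R from 4

In-order: [4, 12, 28, 38, 47, 67, 74]


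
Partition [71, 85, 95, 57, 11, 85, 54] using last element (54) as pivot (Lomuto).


Pivot: 54
  11 <= 54: swap -> [11, 85, 95, 57, 71, 85, 54]
Place pivot at 1: [11, 54, 95, 57, 71, 85, 85]

Partitioned: [11, 54, 95, 57, 71, 85, 85]


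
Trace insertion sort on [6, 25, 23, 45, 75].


Initial: [6, 25, 23, 45, 75]
Insert 25: [6, 25, 23, 45, 75]
Insert 23: [6, 23, 25, 45, 75]
Insert 45: [6, 23, 25, 45, 75]
Insert 75: [6, 23, 25, 45, 75]

Sorted: [6, 23, 25, 45, 75]


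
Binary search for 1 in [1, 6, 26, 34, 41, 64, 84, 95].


Step 1: lo=0, hi=7, mid=3, val=34
Step 2: lo=0, hi=2, mid=1, val=6
Step 3: lo=0, hi=0, mid=0, val=1

Found at index 0


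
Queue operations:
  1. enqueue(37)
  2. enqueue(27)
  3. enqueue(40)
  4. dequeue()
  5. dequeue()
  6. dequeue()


enqueue(37) -> [37]
enqueue(27) -> [37, 27]
enqueue(40) -> [37, 27, 40]
dequeue()->37, [27, 40]
dequeue()->27, [40]
dequeue()->40, []

Final queue: []


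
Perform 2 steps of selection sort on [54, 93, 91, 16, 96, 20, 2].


Initial: [54, 93, 91, 16, 96, 20, 2]
Step 1: min=2 at 6
  Swap: [2, 93, 91, 16, 96, 20, 54]
Step 2: min=16 at 3
  Swap: [2, 16, 91, 93, 96, 20, 54]

After 2 steps: [2, 16, 91, 93, 96, 20, 54]


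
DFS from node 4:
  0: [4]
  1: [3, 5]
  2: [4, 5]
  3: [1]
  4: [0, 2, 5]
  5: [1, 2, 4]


Visit 4, push [5, 2, 0]
Visit 0, push []
Visit 2, push [5]
Visit 5, push [1]
Visit 1, push [3]
Visit 3, push []

DFS order: [4, 0, 2, 5, 1, 3]


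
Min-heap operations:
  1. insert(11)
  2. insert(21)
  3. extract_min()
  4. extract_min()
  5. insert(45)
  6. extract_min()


insert(11) -> [11]
insert(21) -> [11, 21]
extract_min()->11, [21]
extract_min()->21, []
insert(45) -> [45]
extract_min()->45, []

Final heap: []


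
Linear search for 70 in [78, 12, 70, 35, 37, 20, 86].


i=0: 78!=70
i=1: 12!=70
i=2: 70==70 found!

Found at 2, 3 comps


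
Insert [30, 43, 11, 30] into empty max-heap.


Insert 30: [30]
Insert 43: [43, 30]
Insert 11: [43, 30, 11]
Insert 30: [43, 30, 11, 30]

Final heap: [43, 30, 11, 30]


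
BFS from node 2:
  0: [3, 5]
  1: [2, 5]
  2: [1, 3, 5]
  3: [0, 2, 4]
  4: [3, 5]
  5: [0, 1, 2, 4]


Visit 2, enqueue [1, 3, 5]
Visit 1, enqueue []
Visit 3, enqueue [0, 4]
Visit 5, enqueue []
Visit 0, enqueue []
Visit 4, enqueue []

BFS order: [2, 1, 3, 5, 0, 4]


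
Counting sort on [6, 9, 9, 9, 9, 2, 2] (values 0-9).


Input: [6, 9, 9, 9, 9, 2, 2]
Counts: [0, 0, 2, 0, 0, 0, 1, 0, 0, 4]

Sorted: [2, 2, 6, 9, 9, 9, 9]


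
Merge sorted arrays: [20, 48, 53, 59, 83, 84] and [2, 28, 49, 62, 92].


Take 2 from B
Take 20 from A
Take 28 from B
Take 48 from A
Take 49 from B
Take 53 from A
Take 59 from A
Take 62 from B
Take 83 from A
Take 84 from A

Merged: [2, 20, 28, 48, 49, 53, 59, 62, 83, 84, 92]


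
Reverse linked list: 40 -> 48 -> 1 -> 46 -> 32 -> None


Step 1: curr=40, set curr.next=prev(None) | reversed so far: 40
Step 2: curr=48, set curr.next=prev(40) | reversed so far: 48 -> 40
Step 3: curr=1, set curr.next=prev(48) | reversed so far: 1 -> 48 -> 40
Step 4: curr=46, set curr.next=prev(1) | reversed so far: 46 -> 1 -> 48 -> 40
Step 5: curr=32, set curr.next=prev(46) | reversed so far: 32 -> 46 -> 1 -> 48 -> 40

32 -> 46 -> 1 -> 48 -> 40 -> None


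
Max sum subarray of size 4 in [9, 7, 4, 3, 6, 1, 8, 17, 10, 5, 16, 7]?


[0:4]: 23
[1:5]: 20
[2:6]: 14
[3:7]: 18
[4:8]: 32
[5:9]: 36
[6:10]: 40
[7:11]: 48
[8:12]: 38

Max: 48 at [7:11]


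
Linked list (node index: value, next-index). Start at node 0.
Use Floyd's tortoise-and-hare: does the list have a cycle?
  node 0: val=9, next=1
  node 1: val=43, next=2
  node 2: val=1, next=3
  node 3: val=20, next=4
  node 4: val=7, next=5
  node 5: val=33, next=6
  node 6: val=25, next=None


Floyd's tortoise (slow, +1) and hare (fast, +2):
  init: slow=0, fast=0
  step 1: slow=1, fast=2
  step 2: slow=2, fast=4
  step 3: slow=3, fast=6
  step 4: fast -> None, no cycle

Cycle: no


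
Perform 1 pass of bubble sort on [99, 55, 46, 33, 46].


Initial: [99, 55, 46, 33, 46]
Pass 1: [55, 46, 33, 46, 99] (4 swaps)

After 1 pass: [55, 46, 33, 46, 99]


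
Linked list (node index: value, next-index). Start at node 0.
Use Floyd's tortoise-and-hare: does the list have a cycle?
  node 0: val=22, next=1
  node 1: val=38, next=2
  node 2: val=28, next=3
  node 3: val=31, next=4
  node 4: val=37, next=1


Floyd's tortoise (slow, +1) and hare (fast, +2):
  init: slow=0, fast=0
  step 1: slow=1, fast=2
  step 2: slow=2, fast=4
  step 3: slow=3, fast=2
  step 4: slow=4, fast=4
  slow == fast at node 4: cycle detected

Cycle: yes


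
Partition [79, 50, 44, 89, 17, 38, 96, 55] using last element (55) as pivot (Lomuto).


Pivot: 55
  50 <= 55: swap -> [50, 79, 44, 89, 17, 38, 96, 55]
  44 <= 55: swap -> [50, 44, 79, 89, 17, 38, 96, 55]
  17 <= 55: swap -> [50, 44, 17, 89, 79, 38, 96, 55]
  38 <= 55: swap -> [50, 44, 17, 38, 79, 89, 96, 55]
Place pivot at 4: [50, 44, 17, 38, 55, 89, 96, 79]

Partitioned: [50, 44, 17, 38, 55, 89, 96, 79]


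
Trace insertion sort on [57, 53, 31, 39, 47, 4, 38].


Initial: [57, 53, 31, 39, 47, 4, 38]
Insert 53: [53, 57, 31, 39, 47, 4, 38]
Insert 31: [31, 53, 57, 39, 47, 4, 38]
Insert 39: [31, 39, 53, 57, 47, 4, 38]
Insert 47: [31, 39, 47, 53, 57, 4, 38]
Insert 4: [4, 31, 39, 47, 53, 57, 38]
Insert 38: [4, 31, 38, 39, 47, 53, 57]

Sorted: [4, 31, 38, 39, 47, 53, 57]


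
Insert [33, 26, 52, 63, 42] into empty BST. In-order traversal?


Insert 33: root
Insert 26: L from 33
Insert 52: R from 33
Insert 63: R from 33 -> R from 52
Insert 42: R from 33 -> L from 52

In-order: [26, 33, 42, 52, 63]


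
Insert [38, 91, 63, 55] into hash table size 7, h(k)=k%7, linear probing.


Insert 38: h=3 -> slot 3
Insert 91: h=0 -> slot 0
Insert 63: h=0, 1 probes -> slot 1
Insert 55: h=6 -> slot 6

Table: [91, 63, None, 38, None, None, 55]


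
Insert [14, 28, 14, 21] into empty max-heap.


Insert 14: [14]
Insert 28: [28, 14]
Insert 14: [28, 14, 14]
Insert 21: [28, 21, 14, 14]

Final heap: [28, 21, 14, 14]


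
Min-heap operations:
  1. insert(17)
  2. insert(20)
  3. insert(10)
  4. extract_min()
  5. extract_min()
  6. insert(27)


insert(17) -> [17]
insert(20) -> [17, 20]
insert(10) -> [10, 20, 17]
extract_min()->10, [17, 20]
extract_min()->17, [20]
insert(27) -> [20, 27]

Final heap: [20, 27]


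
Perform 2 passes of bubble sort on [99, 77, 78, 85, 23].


Initial: [99, 77, 78, 85, 23]
Pass 1: [77, 78, 85, 23, 99] (4 swaps)
Pass 2: [77, 78, 23, 85, 99] (1 swaps)

After 2 passes: [77, 78, 23, 85, 99]


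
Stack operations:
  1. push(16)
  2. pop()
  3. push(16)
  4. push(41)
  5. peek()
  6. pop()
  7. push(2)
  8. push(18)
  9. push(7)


push(16) -> [16]
pop()->16, []
push(16) -> [16]
push(41) -> [16, 41]
peek()->41
pop()->41, [16]
push(2) -> [16, 2]
push(18) -> [16, 2, 18]
push(7) -> [16, 2, 18, 7]

Final stack: [16, 2, 18, 7]


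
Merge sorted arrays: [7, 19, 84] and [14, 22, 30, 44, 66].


Take 7 from A
Take 14 from B
Take 19 from A
Take 22 from B
Take 30 from B
Take 44 from B
Take 66 from B

Merged: [7, 14, 19, 22, 30, 44, 66, 84]


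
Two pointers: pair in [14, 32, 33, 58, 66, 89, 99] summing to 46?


lo=0(14)+hi=6(99)=113
lo=0(14)+hi=5(89)=103
lo=0(14)+hi=4(66)=80
lo=0(14)+hi=3(58)=72
lo=0(14)+hi=2(33)=47
lo=0(14)+hi=1(32)=46

Yes: 14+32=46


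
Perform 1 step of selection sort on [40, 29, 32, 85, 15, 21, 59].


Initial: [40, 29, 32, 85, 15, 21, 59]
Step 1: min=15 at 4
  Swap: [15, 29, 32, 85, 40, 21, 59]

After 1 step: [15, 29, 32, 85, 40, 21, 59]


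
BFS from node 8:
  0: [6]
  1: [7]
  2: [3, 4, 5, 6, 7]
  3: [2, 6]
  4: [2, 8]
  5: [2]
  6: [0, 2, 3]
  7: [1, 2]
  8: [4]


Visit 8, enqueue [4]
Visit 4, enqueue [2]
Visit 2, enqueue [3, 5, 6, 7]
Visit 3, enqueue []
Visit 5, enqueue []
Visit 6, enqueue [0]
Visit 7, enqueue [1]
Visit 0, enqueue []
Visit 1, enqueue []

BFS order: [8, 4, 2, 3, 5, 6, 7, 0, 1]


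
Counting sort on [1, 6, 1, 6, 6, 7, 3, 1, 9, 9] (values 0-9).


Input: [1, 6, 1, 6, 6, 7, 3, 1, 9, 9]
Counts: [0, 3, 0, 1, 0, 0, 3, 1, 0, 2]

Sorted: [1, 1, 1, 3, 6, 6, 6, 7, 9, 9]


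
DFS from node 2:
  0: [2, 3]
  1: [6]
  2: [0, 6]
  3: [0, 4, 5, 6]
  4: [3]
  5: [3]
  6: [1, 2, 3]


Visit 2, push [6, 0]
Visit 0, push [3]
Visit 3, push [6, 5, 4]
Visit 4, push []
Visit 5, push []
Visit 6, push [1]
Visit 1, push []

DFS order: [2, 0, 3, 4, 5, 6, 1]


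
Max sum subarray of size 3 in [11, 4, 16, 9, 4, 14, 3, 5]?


[0:3]: 31
[1:4]: 29
[2:5]: 29
[3:6]: 27
[4:7]: 21
[5:8]: 22

Max: 31 at [0:3]


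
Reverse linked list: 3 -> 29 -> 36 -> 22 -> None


Step 1: curr=3, set curr.next=prev(None) | reversed so far: 3
Step 2: curr=29, set curr.next=prev(3) | reversed so far: 29 -> 3
Step 3: curr=36, set curr.next=prev(29) | reversed so far: 36 -> 29 -> 3
Step 4: curr=22, set curr.next=prev(36) | reversed so far: 22 -> 36 -> 29 -> 3

22 -> 36 -> 29 -> 3 -> None


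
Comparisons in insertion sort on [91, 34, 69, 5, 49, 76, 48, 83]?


Algorithm: insertion sort
Input: [91, 34, 69, 5, 49, 76, 48, 83]
Sorted: [5, 34, 48, 49, 69, 76, 83, 91]

18


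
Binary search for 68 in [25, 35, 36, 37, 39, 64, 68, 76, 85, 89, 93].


Step 1: lo=0, hi=10, mid=5, val=64
Step 2: lo=6, hi=10, mid=8, val=85
Step 3: lo=6, hi=7, mid=6, val=68

Found at index 6


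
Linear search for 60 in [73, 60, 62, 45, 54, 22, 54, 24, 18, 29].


i=0: 73!=60
i=1: 60==60 found!

Found at 1, 2 comps


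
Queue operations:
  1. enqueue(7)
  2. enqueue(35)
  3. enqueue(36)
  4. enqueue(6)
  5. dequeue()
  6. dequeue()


enqueue(7) -> [7]
enqueue(35) -> [7, 35]
enqueue(36) -> [7, 35, 36]
enqueue(6) -> [7, 35, 36, 6]
dequeue()->7, [35, 36, 6]
dequeue()->35, [36, 6]

Final queue: [36, 6]


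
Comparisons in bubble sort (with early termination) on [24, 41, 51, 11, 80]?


Algorithm: bubble sort (with early termination)
Input: [24, 41, 51, 11, 80]
Sorted: [11, 24, 41, 51, 80]

10


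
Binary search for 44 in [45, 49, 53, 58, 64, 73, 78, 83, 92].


Step 1: lo=0, hi=8, mid=4, val=64
Step 2: lo=0, hi=3, mid=1, val=49
Step 3: lo=0, hi=0, mid=0, val=45

Not found


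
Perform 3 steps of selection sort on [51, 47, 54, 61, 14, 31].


Initial: [51, 47, 54, 61, 14, 31]
Step 1: min=14 at 4
  Swap: [14, 47, 54, 61, 51, 31]
Step 2: min=31 at 5
  Swap: [14, 31, 54, 61, 51, 47]
Step 3: min=47 at 5
  Swap: [14, 31, 47, 61, 51, 54]

After 3 steps: [14, 31, 47, 61, 51, 54]


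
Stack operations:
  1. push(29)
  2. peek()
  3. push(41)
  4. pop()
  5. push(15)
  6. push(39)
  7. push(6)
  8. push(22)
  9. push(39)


push(29) -> [29]
peek()->29
push(41) -> [29, 41]
pop()->41, [29]
push(15) -> [29, 15]
push(39) -> [29, 15, 39]
push(6) -> [29, 15, 39, 6]
push(22) -> [29, 15, 39, 6, 22]
push(39) -> [29, 15, 39, 6, 22, 39]

Final stack: [29, 15, 39, 6, 22, 39]


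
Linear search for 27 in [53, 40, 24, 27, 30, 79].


i=0: 53!=27
i=1: 40!=27
i=2: 24!=27
i=3: 27==27 found!

Found at 3, 4 comps


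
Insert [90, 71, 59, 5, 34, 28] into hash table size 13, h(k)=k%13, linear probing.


Insert 90: h=12 -> slot 12
Insert 71: h=6 -> slot 6
Insert 59: h=7 -> slot 7
Insert 5: h=5 -> slot 5
Insert 34: h=8 -> slot 8
Insert 28: h=2 -> slot 2

Table: [None, None, 28, None, None, 5, 71, 59, 34, None, None, None, 90]


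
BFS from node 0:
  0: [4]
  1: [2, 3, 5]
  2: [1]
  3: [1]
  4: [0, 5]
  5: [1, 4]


Visit 0, enqueue [4]
Visit 4, enqueue [5]
Visit 5, enqueue [1]
Visit 1, enqueue [2, 3]
Visit 2, enqueue []
Visit 3, enqueue []

BFS order: [0, 4, 5, 1, 2, 3]


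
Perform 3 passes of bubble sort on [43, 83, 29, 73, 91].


Initial: [43, 83, 29, 73, 91]
Pass 1: [43, 29, 73, 83, 91] (2 swaps)
Pass 2: [29, 43, 73, 83, 91] (1 swaps)
Pass 3: [29, 43, 73, 83, 91] (0 swaps)

After 3 passes: [29, 43, 73, 83, 91]


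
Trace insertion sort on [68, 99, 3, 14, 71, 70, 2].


Initial: [68, 99, 3, 14, 71, 70, 2]
Insert 99: [68, 99, 3, 14, 71, 70, 2]
Insert 3: [3, 68, 99, 14, 71, 70, 2]
Insert 14: [3, 14, 68, 99, 71, 70, 2]
Insert 71: [3, 14, 68, 71, 99, 70, 2]
Insert 70: [3, 14, 68, 70, 71, 99, 2]
Insert 2: [2, 3, 14, 68, 70, 71, 99]

Sorted: [2, 3, 14, 68, 70, 71, 99]


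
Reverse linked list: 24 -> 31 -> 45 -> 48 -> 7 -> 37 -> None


Step 1: curr=24, set curr.next=prev(None) | reversed so far: 24
Step 2: curr=31, set curr.next=prev(24) | reversed so far: 31 -> 24
Step 3: curr=45, set curr.next=prev(31) | reversed so far: 45 -> 31 -> 24
Step 4: curr=48, set curr.next=prev(45) | reversed so far: 48 -> 45 -> 31 -> 24
Step 5: curr=7, set curr.next=prev(48) | reversed so far: 7 -> 48 -> 45 -> 31 -> 24
Step 6: curr=37, set curr.next=prev(7) | reversed so far: 37 -> 7 -> 48 -> 45 -> 31 -> 24

37 -> 7 -> 48 -> 45 -> 31 -> 24 -> None


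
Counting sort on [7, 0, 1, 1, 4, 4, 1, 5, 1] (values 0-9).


Input: [7, 0, 1, 1, 4, 4, 1, 5, 1]
Counts: [1, 4, 0, 0, 2, 1, 0, 1, 0, 0]

Sorted: [0, 1, 1, 1, 1, 4, 4, 5, 7]


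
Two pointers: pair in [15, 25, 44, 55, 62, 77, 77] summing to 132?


lo=0(15)+hi=6(77)=92
lo=1(25)+hi=6(77)=102
lo=2(44)+hi=6(77)=121
lo=3(55)+hi=6(77)=132

Yes: 55+77=132


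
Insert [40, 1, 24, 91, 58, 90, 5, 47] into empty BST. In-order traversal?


Insert 40: root
Insert 1: L from 40
Insert 24: L from 40 -> R from 1
Insert 91: R from 40
Insert 58: R from 40 -> L from 91
Insert 90: R from 40 -> L from 91 -> R from 58
Insert 5: L from 40 -> R from 1 -> L from 24
Insert 47: R from 40 -> L from 91 -> L from 58

In-order: [1, 5, 24, 40, 47, 58, 90, 91]


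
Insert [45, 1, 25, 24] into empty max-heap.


Insert 45: [45]
Insert 1: [45, 1]
Insert 25: [45, 1, 25]
Insert 24: [45, 24, 25, 1]

Final heap: [45, 24, 25, 1]


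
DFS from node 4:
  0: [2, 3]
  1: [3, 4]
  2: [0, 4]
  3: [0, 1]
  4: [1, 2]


Visit 4, push [2, 1]
Visit 1, push [3]
Visit 3, push [0]
Visit 0, push [2]
Visit 2, push []

DFS order: [4, 1, 3, 0, 2]


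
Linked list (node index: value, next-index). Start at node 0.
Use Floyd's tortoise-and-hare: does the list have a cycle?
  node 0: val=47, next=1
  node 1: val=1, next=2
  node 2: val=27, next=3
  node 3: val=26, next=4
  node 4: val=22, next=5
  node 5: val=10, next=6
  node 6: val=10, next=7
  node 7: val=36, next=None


Floyd's tortoise (slow, +1) and hare (fast, +2):
  init: slow=0, fast=0
  step 1: slow=1, fast=2
  step 2: slow=2, fast=4
  step 3: slow=3, fast=6
  step 4: fast 6->7->None, no cycle

Cycle: no


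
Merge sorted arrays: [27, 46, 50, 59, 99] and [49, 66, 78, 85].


Take 27 from A
Take 46 from A
Take 49 from B
Take 50 from A
Take 59 from A
Take 66 from B
Take 78 from B
Take 85 from B

Merged: [27, 46, 49, 50, 59, 66, 78, 85, 99]


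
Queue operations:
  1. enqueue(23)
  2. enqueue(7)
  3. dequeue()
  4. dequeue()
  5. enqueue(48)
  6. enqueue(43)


enqueue(23) -> [23]
enqueue(7) -> [23, 7]
dequeue()->23, [7]
dequeue()->7, []
enqueue(48) -> [48]
enqueue(43) -> [48, 43]

Final queue: [48, 43]


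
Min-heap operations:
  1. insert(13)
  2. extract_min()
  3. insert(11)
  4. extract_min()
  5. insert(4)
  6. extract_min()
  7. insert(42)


insert(13) -> [13]
extract_min()->13, []
insert(11) -> [11]
extract_min()->11, []
insert(4) -> [4]
extract_min()->4, []
insert(42) -> [42]

Final heap: [42]


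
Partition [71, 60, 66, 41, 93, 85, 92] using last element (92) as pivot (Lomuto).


Pivot: 92
  71 <= 92: advance i (no swap)
  60 <= 92: advance i (no swap)
  66 <= 92: advance i (no swap)
  41 <= 92: advance i (no swap)
  85 <= 92: swap -> [71, 60, 66, 41, 85, 93, 92]
Place pivot at 5: [71, 60, 66, 41, 85, 92, 93]

Partitioned: [71, 60, 66, 41, 85, 92, 93]


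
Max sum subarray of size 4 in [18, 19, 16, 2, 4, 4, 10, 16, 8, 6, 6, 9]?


[0:4]: 55
[1:5]: 41
[2:6]: 26
[3:7]: 20
[4:8]: 34
[5:9]: 38
[6:10]: 40
[7:11]: 36
[8:12]: 29

Max: 55 at [0:4]


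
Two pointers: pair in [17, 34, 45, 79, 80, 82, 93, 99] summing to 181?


lo=0(17)+hi=7(99)=116
lo=1(34)+hi=7(99)=133
lo=2(45)+hi=7(99)=144
lo=3(79)+hi=7(99)=178
lo=4(80)+hi=7(99)=179
lo=5(82)+hi=7(99)=181

Yes: 82+99=181


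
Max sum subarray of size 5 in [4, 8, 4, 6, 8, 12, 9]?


[0:5]: 30
[1:6]: 38
[2:7]: 39

Max: 39 at [2:7]


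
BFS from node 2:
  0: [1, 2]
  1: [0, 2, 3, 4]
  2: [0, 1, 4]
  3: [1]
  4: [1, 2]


Visit 2, enqueue [0, 1, 4]
Visit 0, enqueue []
Visit 1, enqueue [3]
Visit 4, enqueue []
Visit 3, enqueue []

BFS order: [2, 0, 1, 4, 3]


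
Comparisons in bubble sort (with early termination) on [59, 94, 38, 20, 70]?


Algorithm: bubble sort (with early termination)
Input: [59, 94, 38, 20, 70]
Sorted: [20, 38, 59, 70, 94]

10


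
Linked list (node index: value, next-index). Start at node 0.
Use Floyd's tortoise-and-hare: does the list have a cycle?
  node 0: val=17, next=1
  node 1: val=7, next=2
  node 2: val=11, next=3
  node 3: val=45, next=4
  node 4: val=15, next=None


Floyd's tortoise (slow, +1) and hare (fast, +2):
  init: slow=0, fast=0
  step 1: slow=1, fast=2
  step 2: slow=2, fast=4
  step 3: fast -> None, no cycle

Cycle: no


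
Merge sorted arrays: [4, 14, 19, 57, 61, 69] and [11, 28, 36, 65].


Take 4 from A
Take 11 from B
Take 14 from A
Take 19 from A
Take 28 from B
Take 36 from B
Take 57 from A
Take 61 from A
Take 65 from B

Merged: [4, 11, 14, 19, 28, 36, 57, 61, 65, 69]


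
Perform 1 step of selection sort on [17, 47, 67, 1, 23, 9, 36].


Initial: [17, 47, 67, 1, 23, 9, 36]
Step 1: min=1 at 3
  Swap: [1, 47, 67, 17, 23, 9, 36]

After 1 step: [1, 47, 67, 17, 23, 9, 36]


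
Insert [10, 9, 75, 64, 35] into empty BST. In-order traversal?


Insert 10: root
Insert 9: L from 10
Insert 75: R from 10
Insert 64: R from 10 -> L from 75
Insert 35: R from 10 -> L from 75 -> L from 64

In-order: [9, 10, 35, 64, 75]


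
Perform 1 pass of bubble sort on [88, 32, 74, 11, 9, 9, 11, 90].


Initial: [88, 32, 74, 11, 9, 9, 11, 90]
Pass 1: [32, 74, 11, 9, 9, 11, 88, 90] (6 swaps)

After 1 pass: [32, 74, 11, 9, 9, 11, 88, 90]
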